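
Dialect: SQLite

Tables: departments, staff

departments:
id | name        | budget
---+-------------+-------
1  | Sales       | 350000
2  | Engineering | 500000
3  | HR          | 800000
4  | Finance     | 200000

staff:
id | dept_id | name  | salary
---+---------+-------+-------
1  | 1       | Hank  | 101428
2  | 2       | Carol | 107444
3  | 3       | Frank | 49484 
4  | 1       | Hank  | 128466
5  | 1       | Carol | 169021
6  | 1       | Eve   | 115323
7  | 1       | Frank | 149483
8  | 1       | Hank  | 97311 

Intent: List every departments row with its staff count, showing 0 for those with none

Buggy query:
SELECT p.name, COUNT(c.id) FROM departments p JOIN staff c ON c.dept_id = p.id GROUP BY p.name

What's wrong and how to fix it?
Bug: INNER JOIN drops departments rows that have no matching staff rows

Fix: Use LEFT JOIN so parents without children still appear (COUNT(c.id) gives 0)

Corrected query:
SELECT p.name, COUNT(c.id) FROM departments p LEFT JOIN staff c ON c.dept_id = p.id GROUP BY p.name

Result:
name        | COUNT(c.id)
------------+------------
Engineering | 1          
Finance     | 0          
HR          | 1          
Sales       | 6          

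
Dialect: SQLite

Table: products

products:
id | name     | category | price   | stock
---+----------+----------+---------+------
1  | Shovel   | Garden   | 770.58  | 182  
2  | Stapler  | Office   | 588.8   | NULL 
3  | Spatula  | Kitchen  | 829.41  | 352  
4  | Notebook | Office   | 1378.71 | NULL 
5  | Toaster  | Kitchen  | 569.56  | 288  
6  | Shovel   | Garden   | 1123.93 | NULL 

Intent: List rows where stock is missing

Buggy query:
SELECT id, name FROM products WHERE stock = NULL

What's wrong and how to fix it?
Bug: '= NULL' is always unknown in SQL three-valued logic, so no rows match

Fix: Use IS NULL to test for NULL

Corrected query:
SELECT id, name FROM products WHERE stock IS NULL

Result:
id | name    
---+---------
2  | Stapler 
4  | Notebook
6  | Shovel  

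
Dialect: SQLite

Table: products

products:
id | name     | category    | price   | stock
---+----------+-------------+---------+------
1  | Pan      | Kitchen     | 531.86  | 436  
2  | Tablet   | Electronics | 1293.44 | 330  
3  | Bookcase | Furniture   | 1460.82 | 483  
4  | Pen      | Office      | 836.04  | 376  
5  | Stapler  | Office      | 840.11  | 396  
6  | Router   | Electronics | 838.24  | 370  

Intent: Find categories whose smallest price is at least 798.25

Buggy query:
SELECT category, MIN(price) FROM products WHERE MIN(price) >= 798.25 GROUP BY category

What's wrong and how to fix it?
Bug: MIN() in WHERE is a misuse of aggregate

Fix: Replace WHERE with HAVING after the GROUP BY

Corrected query:
SELECT category, MIN(price) FROM products GROUP BY category HAVING MIN(price) >= 798.25

Result:
category    | MIN(price)
------------+-----------
Electronics | 838.24    
Furniture   | 1460.82   
Office      | 836.04    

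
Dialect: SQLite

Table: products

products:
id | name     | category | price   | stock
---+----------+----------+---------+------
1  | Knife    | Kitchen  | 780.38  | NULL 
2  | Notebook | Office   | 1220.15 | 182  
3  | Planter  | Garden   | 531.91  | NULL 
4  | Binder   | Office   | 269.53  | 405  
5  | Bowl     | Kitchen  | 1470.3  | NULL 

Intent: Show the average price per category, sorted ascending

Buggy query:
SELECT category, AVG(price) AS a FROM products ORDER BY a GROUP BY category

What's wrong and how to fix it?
Bug: GROUP BY must precede ORDER BY

Fix: Reorder: SELECT … FROM … GROUP BY … ORDER BY …

Corrected query:
SELECT category, AVG(price) AS a FROM products GROUP BY category ORDER BY a

Result:
category | a      
---------+--------
Garden   | 531.91 
Office   | 744.84 
Kitchen  | 1125.34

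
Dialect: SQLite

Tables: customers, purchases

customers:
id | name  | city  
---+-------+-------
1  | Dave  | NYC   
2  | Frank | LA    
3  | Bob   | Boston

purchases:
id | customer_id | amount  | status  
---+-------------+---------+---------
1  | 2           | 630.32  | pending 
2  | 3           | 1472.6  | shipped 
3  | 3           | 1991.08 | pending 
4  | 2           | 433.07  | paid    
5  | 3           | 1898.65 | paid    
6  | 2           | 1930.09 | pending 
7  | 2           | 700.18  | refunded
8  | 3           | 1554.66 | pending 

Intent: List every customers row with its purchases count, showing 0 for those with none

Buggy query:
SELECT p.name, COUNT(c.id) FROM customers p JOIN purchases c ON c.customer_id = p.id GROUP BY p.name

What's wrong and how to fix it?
Bug: An inner join excludes parents with zero children

Fix: Switch to LEFT JOIN to retain unmatched parent rows

Corrected query:
SELECT p.name, COUNT(c.id) FROM customers p LEFT JOIN purchases c ON c.customer_id = p.id GROUP BY p.name

Result:
name  | COUNT(c.id)
------+------------
Bob   | 4          
Dave  | 0          
Frank | 4          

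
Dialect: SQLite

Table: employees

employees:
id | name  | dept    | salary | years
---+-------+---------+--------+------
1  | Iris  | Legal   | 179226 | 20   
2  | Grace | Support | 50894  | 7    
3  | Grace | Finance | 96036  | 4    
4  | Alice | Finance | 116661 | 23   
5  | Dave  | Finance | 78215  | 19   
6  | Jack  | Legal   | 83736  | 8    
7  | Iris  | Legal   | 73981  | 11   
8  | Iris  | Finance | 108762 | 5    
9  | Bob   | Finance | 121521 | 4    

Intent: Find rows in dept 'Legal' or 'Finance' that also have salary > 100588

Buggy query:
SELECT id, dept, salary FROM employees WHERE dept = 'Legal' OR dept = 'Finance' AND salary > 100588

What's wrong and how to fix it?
Bug: Without parentheses, AND is evaluated before OR, so the salary filter only applies to the 'Finance' branch

Fix: Group the OR with parentheses (or use IN), then AND the threshold

Corrected query:
SELECT id, dept, salary FROM employees WHERE (dept = 'Legal' OR dept = 'Finance') AND salary > 100588

Result:
id | dept    | salary
---+---------+-------
1  | Legal   | 179226
4  | Finance | 116661
8  | Finance | 108762
9  | Finance | 121521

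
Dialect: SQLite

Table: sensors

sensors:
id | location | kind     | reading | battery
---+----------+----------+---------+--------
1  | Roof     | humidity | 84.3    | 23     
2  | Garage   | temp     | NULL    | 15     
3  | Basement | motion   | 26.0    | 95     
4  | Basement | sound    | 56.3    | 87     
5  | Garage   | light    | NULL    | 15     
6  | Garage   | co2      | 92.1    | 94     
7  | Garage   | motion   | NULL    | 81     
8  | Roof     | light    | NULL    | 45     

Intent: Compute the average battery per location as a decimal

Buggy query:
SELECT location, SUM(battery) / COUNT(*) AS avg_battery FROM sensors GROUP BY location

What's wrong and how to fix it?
Bug: SUM(battery) and COUNT(*) are both integers; the division truncates the fractional part

Fix: Cast one side to REAL so the division keeps the fractional part

Corrected query:
SELECT location, SUM(battery) * 1.0 / COUNT(*) AS avg_battery FROM sensors GROUP BY location

Result:
location | avg_battery
---------+------------
Basement | 91         
Garage   | 51.25      
Roof     | 34         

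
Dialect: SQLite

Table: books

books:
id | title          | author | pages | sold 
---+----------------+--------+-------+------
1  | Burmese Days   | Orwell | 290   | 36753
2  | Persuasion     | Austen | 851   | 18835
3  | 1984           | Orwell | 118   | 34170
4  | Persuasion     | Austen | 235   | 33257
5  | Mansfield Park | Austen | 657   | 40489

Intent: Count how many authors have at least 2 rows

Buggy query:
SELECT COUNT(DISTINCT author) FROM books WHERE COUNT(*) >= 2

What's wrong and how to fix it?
Bug: COUNT(*) cannot appear in WHERE; the per-group count doesn't exist yet

Fix: Use a subquery that GROUPs and filters with HAVING, then count its rows

Corrected query:
SELECT COUNT(*) FROM (SELECT author FROM books GROUP BY author HAVING COUNT(*) >= 2)

Result:
COUNT(*)
--------
2       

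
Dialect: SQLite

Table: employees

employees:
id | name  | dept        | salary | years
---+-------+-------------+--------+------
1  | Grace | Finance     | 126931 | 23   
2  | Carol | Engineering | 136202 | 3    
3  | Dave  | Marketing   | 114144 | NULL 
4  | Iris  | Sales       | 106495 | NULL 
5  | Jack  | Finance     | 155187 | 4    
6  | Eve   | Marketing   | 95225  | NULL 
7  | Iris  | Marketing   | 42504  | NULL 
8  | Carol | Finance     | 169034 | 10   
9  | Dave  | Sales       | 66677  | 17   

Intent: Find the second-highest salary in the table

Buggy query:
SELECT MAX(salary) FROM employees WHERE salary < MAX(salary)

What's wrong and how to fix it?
Bug: MAX(salary) on the right of the comparison is an aggregate-in-WHERE error

Fix: Compute the overall MAX in a subquery, then take MAX of rows below it

Corrected query:
SELECT MAX(salary) FROM employees WHERE salary < (SELECT MAX(salary) FROM employees)

Result:
MAX(salary)
-----------
155187     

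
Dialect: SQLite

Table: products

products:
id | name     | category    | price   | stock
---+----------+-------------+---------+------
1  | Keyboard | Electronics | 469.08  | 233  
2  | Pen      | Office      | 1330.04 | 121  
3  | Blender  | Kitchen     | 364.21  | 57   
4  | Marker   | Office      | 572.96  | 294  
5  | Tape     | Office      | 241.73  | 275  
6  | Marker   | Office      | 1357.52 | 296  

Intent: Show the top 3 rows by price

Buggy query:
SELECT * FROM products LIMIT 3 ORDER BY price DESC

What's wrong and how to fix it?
Bug: LIMIT must come after ORDER BY

Fix: Sort with ORDER BY, then apply LIMIT

Corrected query:
SELECT * FROM products ORDER BY price DESC LIMIT 3

Result:
id | name   | category | price   | stock
---+--------+----------+---------+------
6  | Marker | Office   | 1357.52 | 296  
2  | Pen    | Office   | 1330.04 | 121  
4  | Marker | Office   | 572.96  | 294  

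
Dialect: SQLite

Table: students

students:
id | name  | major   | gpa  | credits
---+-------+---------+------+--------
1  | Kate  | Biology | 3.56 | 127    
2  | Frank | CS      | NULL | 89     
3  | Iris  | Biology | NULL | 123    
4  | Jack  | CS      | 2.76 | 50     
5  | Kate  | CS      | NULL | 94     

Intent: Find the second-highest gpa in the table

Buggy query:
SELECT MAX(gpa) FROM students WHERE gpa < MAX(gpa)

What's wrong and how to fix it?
Bug: MAX(gpa) on the right of the comparison is an aggregate-in-WHERE error

Fix: Put the inner MAX in a scalar subquery

Corrected query:
SELECT MAX(gpa) FROM students WHERE gpa < (SELECT MAX(gpa) FROM students)

Result:
MAX(gpa)
--------
2.76    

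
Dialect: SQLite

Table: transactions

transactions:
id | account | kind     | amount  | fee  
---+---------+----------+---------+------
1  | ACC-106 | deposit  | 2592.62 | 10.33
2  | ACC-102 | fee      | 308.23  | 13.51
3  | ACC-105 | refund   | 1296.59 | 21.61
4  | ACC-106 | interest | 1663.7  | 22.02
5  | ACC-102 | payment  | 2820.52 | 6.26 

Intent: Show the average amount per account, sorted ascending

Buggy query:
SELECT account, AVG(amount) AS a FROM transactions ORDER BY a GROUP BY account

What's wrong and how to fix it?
Bug: ORDER BY appears before GROUP BY; SQL clause order requires GROUP BY first

Fix: Reorder: SELECT … FROM … GROUP BY … ORDER BY …

Corrected query:
SELECT account, AVG(amount) AS a FROM transactions GROUP BY account ORDER BY a

Result:
account | a       
--------+---------
ACC-105 | 1296.59 
ACC-102 | 1564.375
ACC-106 | 2128.16 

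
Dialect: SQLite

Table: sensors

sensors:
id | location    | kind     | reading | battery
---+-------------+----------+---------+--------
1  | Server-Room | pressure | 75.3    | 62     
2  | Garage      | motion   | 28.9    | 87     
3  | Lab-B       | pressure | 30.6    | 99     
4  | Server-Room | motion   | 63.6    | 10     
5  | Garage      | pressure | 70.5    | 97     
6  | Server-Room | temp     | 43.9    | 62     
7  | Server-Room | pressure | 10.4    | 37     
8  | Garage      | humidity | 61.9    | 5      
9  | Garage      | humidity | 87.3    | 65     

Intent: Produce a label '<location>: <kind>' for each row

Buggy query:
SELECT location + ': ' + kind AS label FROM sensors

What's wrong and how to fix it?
Bug: '+' is numeric addition; on text columns SQLite converts them to 0 instead of concatenating

Fix: Replace + with || to concatenate text

Corrected query:
SELECT location || ': ' || kind AS label FROM sensors

Result:
label                
---------------------
Server-Room: pressure
Garage: motion       
Lab-B: pressure      
Server-Room: motion  
Garage: pressure     
Server-Room: temp    
Server-Room: pressure
Garage: humidity     
Garage: humidity     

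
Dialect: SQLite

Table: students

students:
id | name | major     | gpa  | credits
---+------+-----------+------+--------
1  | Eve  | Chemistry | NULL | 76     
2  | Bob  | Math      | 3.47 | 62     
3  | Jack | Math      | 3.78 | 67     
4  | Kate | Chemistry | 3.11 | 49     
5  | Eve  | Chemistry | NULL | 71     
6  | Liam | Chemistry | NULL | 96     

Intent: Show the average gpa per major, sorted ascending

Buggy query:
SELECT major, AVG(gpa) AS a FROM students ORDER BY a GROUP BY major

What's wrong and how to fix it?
Bug: ORDER BY appears before GROUP BY; SQL clause order requires GROUP BY first

Fix: Move ORDER BY to the end, after GROUP BY

Corrected query:
SELECT major, AVG(gpa) AS a FROM students GROUP BY major ORDER BY a

Result:
major     | a    
----------+------
Chemistry | 3.11 
Math      | 3.625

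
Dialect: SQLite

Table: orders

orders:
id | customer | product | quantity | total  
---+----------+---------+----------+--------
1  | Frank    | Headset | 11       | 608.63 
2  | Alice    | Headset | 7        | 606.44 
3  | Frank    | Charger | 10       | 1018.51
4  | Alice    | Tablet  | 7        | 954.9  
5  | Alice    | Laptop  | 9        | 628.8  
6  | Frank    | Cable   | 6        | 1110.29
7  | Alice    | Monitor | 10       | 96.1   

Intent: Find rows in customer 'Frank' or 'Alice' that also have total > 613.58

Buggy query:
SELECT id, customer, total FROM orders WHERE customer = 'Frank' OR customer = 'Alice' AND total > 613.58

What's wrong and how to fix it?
Bug: AND binds tighter than OR, so this parses as customer = 'Frank' OR (customer = 'Alice' AND total > 613.58)

Fix: Add parentheses around the OR so the AND applies to both alternatives

Corrected query:
SELECT id, customer, total FROM orders WHERE (customer = 'Frank' OR customer = 'Alice') AND total > 613.58

Result:
id | customer | total  
---+----------+--------
3  | Frank    | 1018.51
4  | Alice    | 954.9  
5  | Alice    | 628.8  
6  | Frank    | 1110.29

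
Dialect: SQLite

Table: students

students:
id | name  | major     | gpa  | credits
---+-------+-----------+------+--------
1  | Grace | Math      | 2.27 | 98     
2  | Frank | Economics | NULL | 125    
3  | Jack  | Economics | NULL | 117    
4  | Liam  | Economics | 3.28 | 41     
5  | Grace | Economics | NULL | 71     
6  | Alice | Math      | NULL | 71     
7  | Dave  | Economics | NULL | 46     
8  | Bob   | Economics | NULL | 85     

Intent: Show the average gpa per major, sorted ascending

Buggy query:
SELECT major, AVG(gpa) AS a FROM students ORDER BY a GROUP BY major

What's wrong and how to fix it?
Bug: ORDER BY appears before GROUP BY; SQL clause order requires GROUP BY first

Fix: Reorder: SELECT … FROM … GROUP BY … ORDER BY …

Corrected query:
SELECT major, AVG(gpa) AS a FROM students GROUP BY major ORDER BY a

Result:
major     | a   
----------+-----
Math      | 2.27
Economics | 3.28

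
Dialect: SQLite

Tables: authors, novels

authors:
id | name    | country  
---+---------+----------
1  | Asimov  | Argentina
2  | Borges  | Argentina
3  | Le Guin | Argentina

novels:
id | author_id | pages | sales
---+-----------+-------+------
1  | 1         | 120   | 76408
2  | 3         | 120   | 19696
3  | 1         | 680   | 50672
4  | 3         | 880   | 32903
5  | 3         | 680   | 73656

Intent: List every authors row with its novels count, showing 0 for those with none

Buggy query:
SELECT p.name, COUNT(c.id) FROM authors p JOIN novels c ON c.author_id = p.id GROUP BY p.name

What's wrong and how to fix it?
Bug: An inner join excludes parents with zero children

Fix: Use LEFT JOIN so parents without children still appear (COUNT(c.id) gives 0)

Corrected query:
SELECT p.name, COUNT(c.id) FROM authors p LEFT JOIN novels c ON c.author_id = p.id GROUP BY p.name

Result:
name    | COUNT(c.id)
--------+------------
Asimov  | 2          
Borges  | 0          
Le Guin | 3          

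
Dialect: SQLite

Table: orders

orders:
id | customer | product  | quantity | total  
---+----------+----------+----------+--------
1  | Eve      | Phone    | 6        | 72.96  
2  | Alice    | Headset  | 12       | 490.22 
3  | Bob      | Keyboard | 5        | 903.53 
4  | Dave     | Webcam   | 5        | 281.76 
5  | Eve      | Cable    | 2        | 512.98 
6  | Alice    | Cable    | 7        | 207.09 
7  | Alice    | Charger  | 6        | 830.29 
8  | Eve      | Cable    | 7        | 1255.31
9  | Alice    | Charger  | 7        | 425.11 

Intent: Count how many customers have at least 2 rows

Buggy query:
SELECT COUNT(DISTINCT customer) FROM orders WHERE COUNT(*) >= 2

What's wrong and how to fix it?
Bug: WHERE filters individual rows, not groups, so a group-level COUNT is invalid there

Fix: Group first with HAVING COUNT(*) >= 2, then COUNT the resulting groups

Corrected query:
SELECT COUNT(*) FROM (SELECT customer FROM orders GROUP BY customer HAVING COUNT(*) >= 2)

Result:
COUNT(*)
--------
2       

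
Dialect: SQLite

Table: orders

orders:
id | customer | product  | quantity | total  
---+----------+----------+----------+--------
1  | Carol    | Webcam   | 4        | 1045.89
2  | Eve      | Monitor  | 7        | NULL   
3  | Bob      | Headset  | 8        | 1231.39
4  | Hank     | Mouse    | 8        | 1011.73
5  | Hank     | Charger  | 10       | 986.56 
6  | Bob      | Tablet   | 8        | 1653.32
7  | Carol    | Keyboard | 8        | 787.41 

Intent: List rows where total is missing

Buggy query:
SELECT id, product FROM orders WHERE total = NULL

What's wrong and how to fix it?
Bug: '= NULL' is always unknown in SQL three-valued logic, so no rows match

Fix: Use IS NULL to test for NULL

Corrected query:
SELECT id, product FROM orders WHERE total IS NULL

Result:
id | product
---+--------
2  | Monitor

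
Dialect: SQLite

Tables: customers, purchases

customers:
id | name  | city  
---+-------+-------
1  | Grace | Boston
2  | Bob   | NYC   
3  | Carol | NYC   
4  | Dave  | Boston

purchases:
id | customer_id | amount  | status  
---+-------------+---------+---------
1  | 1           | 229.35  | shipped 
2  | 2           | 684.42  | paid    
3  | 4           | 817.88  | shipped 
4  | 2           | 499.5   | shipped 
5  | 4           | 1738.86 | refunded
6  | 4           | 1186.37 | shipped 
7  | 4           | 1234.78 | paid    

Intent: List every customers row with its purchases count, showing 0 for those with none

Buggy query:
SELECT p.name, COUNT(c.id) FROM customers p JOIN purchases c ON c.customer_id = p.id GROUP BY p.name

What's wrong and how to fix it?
Bug: INNER JOIN drops customers rows that have no matching purchases rows

Fix: Switch to LEFT JOIN to retain unmatched parent rows

Corrected query:
SELECT p.name, COUNT(c.id) FROM customers p LEFT JOIN purchases c ON c.customer_id = p.id GROUP BY p.name

Result:
name  | COUNT(c.id)
------+------------
Bob   | 2          
Carol | 0          
Dave  | 4          
Grace | 1          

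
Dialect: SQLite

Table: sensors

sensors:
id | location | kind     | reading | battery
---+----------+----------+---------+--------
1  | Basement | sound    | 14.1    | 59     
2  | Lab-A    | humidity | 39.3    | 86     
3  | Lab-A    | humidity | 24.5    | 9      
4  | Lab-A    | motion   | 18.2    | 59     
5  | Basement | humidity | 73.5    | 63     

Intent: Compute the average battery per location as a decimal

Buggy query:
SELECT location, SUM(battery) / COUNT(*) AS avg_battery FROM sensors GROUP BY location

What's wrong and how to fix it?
Bug: SUM(battery) and COUNT(*) are both integers; the division truncates the fractional part

Fix: Multiply by 1.0 (or CAST to REAL) to force floating-point division

Corrected query:
SELECT location, SUM(battery) * 1.0 / COUNT(*) AS avg_battery FROM sensors GROUP BY location

Result:
location | avg_battery
---------+------------
Basement | 61         
Lab-A    | 51.333333  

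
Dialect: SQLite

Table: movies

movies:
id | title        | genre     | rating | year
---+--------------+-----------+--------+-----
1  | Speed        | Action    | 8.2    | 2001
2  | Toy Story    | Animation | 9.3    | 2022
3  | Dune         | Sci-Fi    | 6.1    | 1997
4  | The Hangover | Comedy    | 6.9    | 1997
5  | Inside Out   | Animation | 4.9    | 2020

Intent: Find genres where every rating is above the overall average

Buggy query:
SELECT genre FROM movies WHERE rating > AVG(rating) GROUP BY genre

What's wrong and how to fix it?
Bug: WHERE evaluates per row before aggregation, so AVG() is unavailable

Fix: Use a subquery for AVG and a HAVING MIN(...) filter so the condition holds for every row in the group

Corrected query:
SELECT genre FROM movies GROUP BY genre HAVING MIN(rating) > (SELECT AVG(rating) FROM movies)

Result:
genre 
------
Action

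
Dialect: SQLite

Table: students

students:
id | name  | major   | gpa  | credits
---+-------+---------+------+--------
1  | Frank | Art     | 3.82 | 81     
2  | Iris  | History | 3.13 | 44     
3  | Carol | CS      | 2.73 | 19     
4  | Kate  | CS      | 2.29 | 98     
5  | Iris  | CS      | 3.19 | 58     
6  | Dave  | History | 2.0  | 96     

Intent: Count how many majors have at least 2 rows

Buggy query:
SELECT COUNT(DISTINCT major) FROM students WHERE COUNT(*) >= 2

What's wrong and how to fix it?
Bug: COUNT(*) cannot appear in WHERE; the per-group count doesn't exist yet

Fix: Use a subquery that GROUPs and filters with HAVING, then count its rows

Corrected query:
SELECT COUNT(*) FROM (SELECT major FROM students GROUP BY major HAVING COUNT(*) >= 2)

Result:
COUNT(*)
--------
2       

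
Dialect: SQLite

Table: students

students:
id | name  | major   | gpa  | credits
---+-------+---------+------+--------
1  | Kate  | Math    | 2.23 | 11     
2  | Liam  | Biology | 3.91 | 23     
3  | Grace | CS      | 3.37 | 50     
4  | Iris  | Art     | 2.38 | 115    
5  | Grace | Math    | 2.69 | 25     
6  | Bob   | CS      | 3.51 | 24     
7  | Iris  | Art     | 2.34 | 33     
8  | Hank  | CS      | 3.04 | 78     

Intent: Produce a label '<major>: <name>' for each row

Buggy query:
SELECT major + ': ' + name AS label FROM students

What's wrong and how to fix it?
Bug: '+' is numeric addition; on text columns SQLite converts them to 0 instead of concatenating

Fix: Use the || operator for string concatenation

Corrected query:
SELECT major || ': ' || name AS label FROM students

Result:
label        
-------------
Math: Kate   
Biology: Liam
CS: Grace    
Art: Iris    
Math: Grace  
CS: Bob      
Art: Iris    
CS: Hank     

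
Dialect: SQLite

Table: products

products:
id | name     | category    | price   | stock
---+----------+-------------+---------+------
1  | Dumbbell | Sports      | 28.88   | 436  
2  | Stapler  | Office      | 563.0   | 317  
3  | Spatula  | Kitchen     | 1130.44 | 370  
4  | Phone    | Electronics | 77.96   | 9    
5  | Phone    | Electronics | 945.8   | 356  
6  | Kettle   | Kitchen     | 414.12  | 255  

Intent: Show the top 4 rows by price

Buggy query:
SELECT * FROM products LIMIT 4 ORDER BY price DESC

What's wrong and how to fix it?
Bug: LIMIT must come after ORDER BY

Fix: Swap the clauses: ORDER BY first, then LIMIT

Corrected query:
SELECT * FROM products ORDER BY price DESC LIMIT 4

Result:
id | name    | category    | price   | stock
---+---------+-------------+---------+------
3  | Spatula | Kitchen     | 1130.44 | 370  
5  | Phone   | Electronics | 945.8   | 356  
2  | Stapler | Office      | 563     | 317  
6  | Kettle  | Kitchen     | 414.12  | 255  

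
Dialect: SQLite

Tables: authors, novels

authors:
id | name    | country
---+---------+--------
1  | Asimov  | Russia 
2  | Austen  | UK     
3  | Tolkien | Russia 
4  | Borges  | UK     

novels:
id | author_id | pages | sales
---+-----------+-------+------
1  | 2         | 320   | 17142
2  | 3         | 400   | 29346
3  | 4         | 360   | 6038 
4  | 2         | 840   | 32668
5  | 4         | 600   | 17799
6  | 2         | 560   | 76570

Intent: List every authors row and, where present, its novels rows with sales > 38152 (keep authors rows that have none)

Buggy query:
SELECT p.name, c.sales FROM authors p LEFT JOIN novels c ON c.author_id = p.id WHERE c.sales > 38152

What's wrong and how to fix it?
Bug: Filtering c.sales in WHERE discards the NULL rows produced by LEFT JOIN, turning it into an inner join

Fix: Put 'c.sales > 38152' in the JOIN's ON clause instead of WHERE

Corrected query:
SELECT p.name, c.sales FROM authors p LEFT JOIN novels c ON c.author_id = p.id AND c.sales > 38152

Result:
name    | sales
--------+------
Asimov  | NULL 
Austen  | 76570
Tolkien | NULL 
Borges  | NULL 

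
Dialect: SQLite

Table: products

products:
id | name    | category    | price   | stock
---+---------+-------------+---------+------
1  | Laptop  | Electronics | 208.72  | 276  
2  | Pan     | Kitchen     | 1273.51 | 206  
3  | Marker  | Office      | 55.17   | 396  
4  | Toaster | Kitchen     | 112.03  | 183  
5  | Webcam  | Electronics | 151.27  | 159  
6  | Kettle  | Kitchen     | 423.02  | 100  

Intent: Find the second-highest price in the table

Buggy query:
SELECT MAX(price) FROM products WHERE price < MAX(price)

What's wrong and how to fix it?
Bug: The inner MAX is an aggregate inside WHERE, which is not allowed

Fix: Put the inner MAX in a scalar subquery

Corrected query:
SELECT MAX(price) FROM products WHERE price < (SELECT MAX(price) FROM products)

Result:
MAX(price)
----------
423.02    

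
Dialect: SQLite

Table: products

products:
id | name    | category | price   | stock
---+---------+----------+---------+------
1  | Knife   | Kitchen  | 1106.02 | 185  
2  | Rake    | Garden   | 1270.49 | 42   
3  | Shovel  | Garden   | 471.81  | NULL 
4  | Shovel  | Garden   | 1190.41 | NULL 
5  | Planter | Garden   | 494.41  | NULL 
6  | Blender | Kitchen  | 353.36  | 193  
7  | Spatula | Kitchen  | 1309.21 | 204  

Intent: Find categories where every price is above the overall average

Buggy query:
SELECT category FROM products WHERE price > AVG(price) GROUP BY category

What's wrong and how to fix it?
Bug: WHERE evaluates per row before aggregation, so AVG() is unavailable

Fix: Use a subquery for AVG and a HAVING MIN(...) filter so the condition holds for every row in the group

Corrected query:
SELECT category FROM products GROUP BY category HAVING MIN(price) > (SELECT AVG(price) FROM products)

Result:
(no rows)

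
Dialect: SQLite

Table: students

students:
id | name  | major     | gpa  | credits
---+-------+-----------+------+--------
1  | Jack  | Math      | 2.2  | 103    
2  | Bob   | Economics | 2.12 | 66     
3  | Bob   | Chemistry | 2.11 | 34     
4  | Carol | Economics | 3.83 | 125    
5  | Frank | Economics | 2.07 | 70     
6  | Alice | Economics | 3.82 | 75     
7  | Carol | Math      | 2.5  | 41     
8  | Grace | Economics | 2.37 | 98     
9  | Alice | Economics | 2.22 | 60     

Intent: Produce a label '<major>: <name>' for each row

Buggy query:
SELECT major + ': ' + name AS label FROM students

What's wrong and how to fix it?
Bug: '+' is numeric addition; on text columns SQLite converts them to 0 instead of concatenating

Fix: Replace + with || to concatenate text

Corrected query:
SELECT major || ': ' || name AS label FROM students

Result:
label           
----------------
Math: Jack      
Economics: Bob  
Chemistry: Bob  
Economics: Carol
Economics: Frank
Economics: Alice
Math: Carol     
Economics: Grace
Economics: Alice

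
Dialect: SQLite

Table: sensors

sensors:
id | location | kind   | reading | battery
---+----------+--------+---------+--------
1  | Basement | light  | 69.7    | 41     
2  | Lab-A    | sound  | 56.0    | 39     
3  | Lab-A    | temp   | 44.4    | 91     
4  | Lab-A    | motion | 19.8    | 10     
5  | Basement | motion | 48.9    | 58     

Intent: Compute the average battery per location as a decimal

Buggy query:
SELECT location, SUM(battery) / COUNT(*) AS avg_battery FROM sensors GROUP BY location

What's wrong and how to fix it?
Bug: Both operands are integers, so '/' performs integer division and truncates

Fix: Multiply by 1.0 (or CAST to REAL) to force floating-point division

Corrected query:
SELECT location, SUM(battery) * 1.0 / COUNT(*) AS avg_battery FROM sensors GROUP BY location

Result:
location | avg_battery
---------+------------
Basement | 49.5       
Lab-A    | 46.666667  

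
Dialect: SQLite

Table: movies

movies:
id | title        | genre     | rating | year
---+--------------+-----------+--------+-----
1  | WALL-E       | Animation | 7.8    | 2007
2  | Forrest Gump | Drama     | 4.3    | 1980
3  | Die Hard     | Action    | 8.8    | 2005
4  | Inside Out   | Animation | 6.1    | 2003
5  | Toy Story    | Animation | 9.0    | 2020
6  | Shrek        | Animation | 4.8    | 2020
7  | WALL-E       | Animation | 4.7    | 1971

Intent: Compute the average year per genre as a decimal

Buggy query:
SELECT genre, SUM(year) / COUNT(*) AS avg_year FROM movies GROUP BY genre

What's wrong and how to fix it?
Bug: Both operands are integers, so '/' performs integer division and truncates

Fix: Cast one side to REAL so the division keeps the fractional part

Corrected query:
SELECT genre, SUM(year) * 1.0 / COUNT(*) AS avg_year FROM movies GROUP BY genre

Result:
genre     | avg_year
----------+---------
Action    | 2005    
Animation | 2004.2  
Drama     | 1980    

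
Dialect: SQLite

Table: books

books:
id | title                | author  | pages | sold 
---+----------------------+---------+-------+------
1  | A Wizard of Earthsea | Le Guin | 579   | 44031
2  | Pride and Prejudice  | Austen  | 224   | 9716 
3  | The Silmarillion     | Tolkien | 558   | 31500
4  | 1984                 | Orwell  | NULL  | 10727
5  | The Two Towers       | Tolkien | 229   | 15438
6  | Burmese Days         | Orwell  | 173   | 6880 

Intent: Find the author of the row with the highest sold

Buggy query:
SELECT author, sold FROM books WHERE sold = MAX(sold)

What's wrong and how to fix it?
Bug: WHERE is evaluated per row; an aggregate over the whole table isn't defined there

Fix: Wrap MAX in a scalar subquery so WHERE compares against a single value

Corrected query:
SELECT author, sold FROM books WHERE sold = (SELECT MAX(sold) FROM books)

Result:
author  | sold 
--------+------
Le Guin | 44031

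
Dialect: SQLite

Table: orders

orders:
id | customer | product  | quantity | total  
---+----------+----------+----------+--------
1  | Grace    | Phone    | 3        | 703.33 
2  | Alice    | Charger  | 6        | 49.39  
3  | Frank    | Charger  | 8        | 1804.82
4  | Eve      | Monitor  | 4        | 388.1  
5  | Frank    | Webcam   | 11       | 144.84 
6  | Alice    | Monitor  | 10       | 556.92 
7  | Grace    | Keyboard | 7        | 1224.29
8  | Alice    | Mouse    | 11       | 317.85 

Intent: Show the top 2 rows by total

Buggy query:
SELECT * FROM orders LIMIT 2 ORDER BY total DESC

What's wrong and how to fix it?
Bug: LIMIT must come after ORDER BY

Fix: Sort with ORDER BY, then apply LIMIT

Corrected query:
SELECT * FROM orders ORDER BY total DESC LIMIT 2

Result:
id | customer | product  | quantity | total  
---+----------+----------+----------+--------
3  | Frank    | Charger  | 8        | 1804.82
7  | Grace    | Keyboard | 7        | 1224.29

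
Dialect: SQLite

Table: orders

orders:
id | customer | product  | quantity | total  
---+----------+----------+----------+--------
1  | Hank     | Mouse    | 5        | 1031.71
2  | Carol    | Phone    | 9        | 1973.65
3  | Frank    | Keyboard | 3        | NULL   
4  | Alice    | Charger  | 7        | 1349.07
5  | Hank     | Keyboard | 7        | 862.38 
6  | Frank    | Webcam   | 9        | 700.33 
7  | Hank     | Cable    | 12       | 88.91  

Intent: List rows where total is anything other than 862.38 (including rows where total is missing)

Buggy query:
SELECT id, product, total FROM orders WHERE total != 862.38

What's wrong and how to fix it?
Bug: Inequality against NULL is unknown, not true; rows with NULL are dropped

Fix: Handle NULL separately with IS NULL alongside the inequality

Corrected query:
SELECT id, product, total FROM orders WHERE total != 862.38 OR total IS NULL

Result:
id | product  | total  
---+----------+--------
1  | Mouse    | 1031.71
2  | Phone    | 1973.65
3  | Keyboard | NULL   
4  | Charger  | 1349.07
6  | Webcam   | 700.33 
7  | Cable    | 88.91  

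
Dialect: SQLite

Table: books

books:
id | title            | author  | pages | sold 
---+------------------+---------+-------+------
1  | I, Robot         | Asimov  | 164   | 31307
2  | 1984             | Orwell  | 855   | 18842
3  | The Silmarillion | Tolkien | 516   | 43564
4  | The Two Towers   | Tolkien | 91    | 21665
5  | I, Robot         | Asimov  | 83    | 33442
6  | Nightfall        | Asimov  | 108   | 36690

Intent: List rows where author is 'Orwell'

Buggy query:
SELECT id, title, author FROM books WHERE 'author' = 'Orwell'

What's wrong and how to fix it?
Bug: 'author' in single quotes is a string literal, not the column; the comparison is literal-vs-literal and never true

Fix: Reference the column as author without single quotes

Corrected query:
SELECT id, title, author FROM books WHERE author = 'Orwell'

Result:
id | title | author
---+-------+-------
2  | 1984  | Orwell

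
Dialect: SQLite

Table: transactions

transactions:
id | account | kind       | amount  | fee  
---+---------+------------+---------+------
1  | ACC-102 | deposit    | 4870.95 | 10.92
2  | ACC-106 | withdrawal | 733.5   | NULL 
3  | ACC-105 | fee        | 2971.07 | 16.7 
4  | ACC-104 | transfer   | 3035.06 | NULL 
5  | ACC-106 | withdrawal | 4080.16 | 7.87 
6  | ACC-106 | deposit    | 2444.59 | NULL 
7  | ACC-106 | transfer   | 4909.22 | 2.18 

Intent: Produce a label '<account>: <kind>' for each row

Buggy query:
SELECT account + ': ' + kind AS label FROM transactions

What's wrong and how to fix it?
Bug: '+' is numeric addition; on text columns SQLite converts them to 0 instead of concatenating

Fix: Use the || operator for string concatenation

Corrected query:
SELECT account || ': ' || kind AS label FROM transactions

Result:
label              
-------------------
ACC-102: deposit   
ACC-106: withdrawal
ACC-105: fee       
ACC-104: transfer  
ACC-106: withdrawal
ACC-106: deposit   
ACC-106: transfer  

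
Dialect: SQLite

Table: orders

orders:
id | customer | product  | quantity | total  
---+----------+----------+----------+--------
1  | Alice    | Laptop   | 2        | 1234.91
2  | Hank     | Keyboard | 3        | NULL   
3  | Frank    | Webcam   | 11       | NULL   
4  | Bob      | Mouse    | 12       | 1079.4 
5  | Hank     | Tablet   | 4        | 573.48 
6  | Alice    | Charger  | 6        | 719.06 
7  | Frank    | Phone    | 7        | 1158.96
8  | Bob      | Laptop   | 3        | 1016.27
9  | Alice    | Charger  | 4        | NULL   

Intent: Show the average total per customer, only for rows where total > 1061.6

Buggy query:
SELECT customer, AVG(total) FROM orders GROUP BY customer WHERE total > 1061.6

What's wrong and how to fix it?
Bug: Row-level WHERE must come before GROUP BY in the clause order

Fix: Move the WHERE clause before GROUP BY

Corrected query:
SELECT customer, AVG(total) FROM orders WHERE total > 1061.6 GROUP BY customer

Result:
customer | AVG(total)
---------+-----------
Alice    | 1234.91   
Bob      | 1079.4    
Frank    | 1158.96   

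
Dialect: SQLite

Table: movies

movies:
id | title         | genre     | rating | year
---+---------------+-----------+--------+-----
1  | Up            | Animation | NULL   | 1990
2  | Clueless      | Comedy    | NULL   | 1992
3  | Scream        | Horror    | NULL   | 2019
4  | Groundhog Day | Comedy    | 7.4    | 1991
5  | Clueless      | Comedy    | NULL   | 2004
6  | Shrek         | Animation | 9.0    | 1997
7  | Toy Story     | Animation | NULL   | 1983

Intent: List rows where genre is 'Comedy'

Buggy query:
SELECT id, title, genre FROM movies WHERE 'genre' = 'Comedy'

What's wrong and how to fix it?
Bug: Single quotes denote string literals in SQL; the column name is being compared as a constant string

Fix: Reference the column as genre without single quotes

Corrected query:
SELECT id, title, genre FROM movies WHERE genre = 'Comedy'

Result:
id | title         | genre 
---+---------------+-------
2  | Clueless      | Comedy
4  | Groundhog Day | Comedy
5  | Clueless      | Comedy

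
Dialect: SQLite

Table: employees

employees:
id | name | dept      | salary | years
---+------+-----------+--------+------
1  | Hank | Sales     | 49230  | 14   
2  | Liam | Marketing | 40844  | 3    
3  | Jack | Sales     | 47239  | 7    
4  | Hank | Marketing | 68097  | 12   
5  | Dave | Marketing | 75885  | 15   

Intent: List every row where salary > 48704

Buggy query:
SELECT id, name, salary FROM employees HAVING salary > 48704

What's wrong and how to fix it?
Bug: HAVING filters the output of aggregation, but this query has no GROUP BY and no aggregate functions, so SQLite rejects it (HAVING clause on a non-aggregate query); the condition here is per row

Fix: Replace HAVING with WHERE since the condition applies to individual rows

Corrected query:
SELECT id, name, salary FROM employees WHERE salary > 48704

Result:
id | name | salary
---+------+-------
1  | Hank | 49230 
4  | Hank | 68097 
5  | Dave | 75885 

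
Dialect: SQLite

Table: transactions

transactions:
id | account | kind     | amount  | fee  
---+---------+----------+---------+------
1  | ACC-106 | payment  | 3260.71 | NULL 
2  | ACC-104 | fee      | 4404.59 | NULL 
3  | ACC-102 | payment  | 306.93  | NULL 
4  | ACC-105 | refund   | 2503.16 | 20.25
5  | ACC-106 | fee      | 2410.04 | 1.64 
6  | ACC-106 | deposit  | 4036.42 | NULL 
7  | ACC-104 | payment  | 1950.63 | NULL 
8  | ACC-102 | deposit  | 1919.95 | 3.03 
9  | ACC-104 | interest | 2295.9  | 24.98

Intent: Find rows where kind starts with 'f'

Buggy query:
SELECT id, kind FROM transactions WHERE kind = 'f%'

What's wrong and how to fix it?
Bug: '=' compares the literal string including the % character; pattern matching needs LIKE

Fix: Use LIKE for wildcard pattern matching

Corrected query:
SELECT id, kind FROM transactions WHERE kind LIKE 'f%'

Result:
id | kind
---+-----
2  | fee 
5  | fee 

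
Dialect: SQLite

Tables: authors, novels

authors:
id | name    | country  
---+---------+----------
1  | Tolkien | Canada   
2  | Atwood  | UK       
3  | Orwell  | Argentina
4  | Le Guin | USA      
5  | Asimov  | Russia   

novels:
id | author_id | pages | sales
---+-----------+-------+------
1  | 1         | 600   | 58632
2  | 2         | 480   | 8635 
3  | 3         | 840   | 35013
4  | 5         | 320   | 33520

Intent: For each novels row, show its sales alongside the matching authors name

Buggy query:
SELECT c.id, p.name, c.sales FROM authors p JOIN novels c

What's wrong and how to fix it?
Bug: Missing join condition: each novels row is matched to all authors rows instead of just its own

Fix: Specify the join condition linking the foreign key to the parent id

Corrected query:
SELECT c.id, p.name, c.sales FROM authors p JOIN novels c ON c.author_id = p.id

Result:
id | name    | sales
---+---------+------
1  | Tolkien | 58632
2  | Atwood  | 8635 
3  | Orwell  | 35013
4  | Asimov  | 33520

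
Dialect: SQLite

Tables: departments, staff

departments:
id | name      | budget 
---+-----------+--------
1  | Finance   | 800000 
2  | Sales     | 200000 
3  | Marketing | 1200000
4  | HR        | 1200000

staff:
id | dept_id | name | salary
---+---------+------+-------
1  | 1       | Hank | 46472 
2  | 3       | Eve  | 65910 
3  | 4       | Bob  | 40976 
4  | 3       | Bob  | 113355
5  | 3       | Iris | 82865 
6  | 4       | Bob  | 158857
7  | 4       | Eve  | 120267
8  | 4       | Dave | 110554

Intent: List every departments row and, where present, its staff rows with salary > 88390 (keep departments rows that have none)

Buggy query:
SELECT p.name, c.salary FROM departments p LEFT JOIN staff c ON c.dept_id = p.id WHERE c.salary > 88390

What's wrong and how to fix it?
Bug: Filtering c.salary in WHERE discards the NULL rows produced by LEFT JOIN, turning it into an inner join

Fix: Put 'c.salary > 88390' in the JOIN's ON clause instead of WHERE

Corrected query:
SELECT p.name, c.salary FROM departments p LEFT JOIN staff c ON c.dept_id = p.id AND c.salary > 88390

Result:
name      | salary
----------+-------
Finance   | NULL  
Sales     | NULL  
Marketing | 113355
HR        | 110554
HR        | 120267
HR        | 158857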